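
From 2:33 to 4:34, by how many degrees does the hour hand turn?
The hour hand moves 0.5 degrees per minute.
Time elapsed: 4:34 - 2:33 = 121 minutes
Angular displacement: 121 x 0.5 = 60.5 degrees

Final answer: 60.5 degrees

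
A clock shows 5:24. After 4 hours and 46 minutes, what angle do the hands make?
First find the time 4 hours and 46 minutes after 5:24.
Total minutes: 5 x 60 + 24 + 4 x 60 + 46 = 610.
610 mod 720 = 610 minutes = 10:10.
Now compute the angle at 10:10:
Hour hand: 10 x 30 + 10 x 0.5 = 305 degrees
Minute hand: 10 x 6 = 60 degrees
Difference: |305 - 60| = 245 degrees
Smaller angle: 360 - 245 = 115 degrees

Final answer: 115 degrees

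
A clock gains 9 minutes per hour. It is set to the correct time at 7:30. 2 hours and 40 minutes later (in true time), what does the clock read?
For every 60 true minutes, the faulty clock advances 60 + 9 = 69 minutes.
True elapsed: 2 hours and 40 minutes = 160 minutes.
Faulty clock advances: 160 x 69/60 = 184 minutes (drift: 24 minutes ahead).
Shown time: 7:30 + 184 minutes = 10:34.

Final answer: 10:34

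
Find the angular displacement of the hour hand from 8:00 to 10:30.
The hour hand moves 0.5 degrees per minute.
Time elapsed: 10:30 - 8:00 = 150 minutes
Angular displacement: 150 x 0.5 = 75 degrees

Final answer: 75 degrees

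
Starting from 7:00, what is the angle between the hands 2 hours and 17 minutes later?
First find the time 2 hours and 17 minutes after 7:00.
Total minutes: 7 x 60 + 0 + 2 x 60 + 17 = 557.
557 mod 720 = 557 minutes = 9:17.
Now compute the angle at 9:17:
Hour hand: 9 x 30 + 17 x 0.5 = 278.5 degrees
Minute hand: 17 x 6 = 102 degrees
Difference: |278.5 - 102| = 176.5 degrees
The angle is 176.5 degrees

Final answer: 176.5 degrees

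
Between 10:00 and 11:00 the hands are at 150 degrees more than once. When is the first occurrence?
At t minutes past 10:00, the hour hand is at 30 x 10 + 0.5t degrees and the minute hand is at 6t degrees.
The smaller angle between them is 150 degrees when |30H - 5.5t| = 150 or |30H - 5.5t| = 210.
With H = 10, solve 30 x 10 - 5.5t = +/- target for each target:
  t = (30 x 10 - 150) / 5.5 = 27.27
  t = (30 x 10 + 150) / 5.5 = 81.82 (outside (0, 60))
  t = (30 x 10 - 210) / 5.5 = 16.36
  t = (30 x 10 + 210) / 5.5 = 92.73 (outside (0, 60))
Valid solutions in (0, 60): {16.36, 27.27} minutes.
The first occurrence is t = 16.36 minutes.
The hands form a 150-degree angle at 16.36 minutes past 10:00.

Final answer: 16.36 minutes past 10:00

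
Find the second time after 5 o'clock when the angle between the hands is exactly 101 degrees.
At t minutes past 5:00, the hour hand is at 30 x 5 + 0.5t degrees and the minute hand is at 6t degrees.
The smaller angle between them is 101 degrees when |30H - 5.5t| = 101 or |30H - 5.5t| = 259.
With H = 5, solve 30 x 5 - 5.5t = +/- target for each target:
  t = (30 x 5 - 101) / 5.5 = 8.91
  t = (30 x 5 + 101) / 5.5 = 45.64
  t = (30 x 5 - 259) / 5.5 = -19.82 (outside (0, 60))
  t = (30 x 5 + 259) / 5.5 = 74.36 (outside (0, 60))
Valid solutions in (0, 60): {8.91, 45.64} minutes.
The second occurrence is t = 45.64 minutes.
The hands form a 101-degree angle at 45.64 minutes past 5:00.

Final answer: 45.64 minutes past 5:00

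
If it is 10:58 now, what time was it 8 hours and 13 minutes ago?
Starting time: 10:58 = 658 total minutes past 12:00
Subtracting: 8 hours and 13 minutes = 493 minutes
658 - 493 = 165 minutes
= 2 hours and 45 minutes past 12:00 = 2:45

Final answer: 2:45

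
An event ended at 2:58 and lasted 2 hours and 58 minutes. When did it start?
Starting time: 2:58 = 178 total minutes past 12:00
Subtracting: 2 hours and 58 minutes = 178 minutes
178 - 178 = 0 minutes
= 0 minutes past 12:00 = 12:00

Final answer: 12:00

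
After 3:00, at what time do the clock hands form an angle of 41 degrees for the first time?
At t minutes past 3:00, the hour hand is at 30 x 3 + 0.5t degrees and the minute hand is at 6t degrees.
The smaller angle between them is 41 degrees when |30H - 5.5t| = 41 or |30H - 5.5t| = 319.
With H = 3, solve 30 x 3 - 5.5t = +/- target for each target:
  t = (30 x 3 - 41) / 5.5 = 8.91
  t = (30 x 3 + 41) / 5.5 = 23.82
  t = (30 x 3 - 319) / 5.5 = -41.64 (outside (0, 60))
  t = (30 x 3 + 319) / 5.5 = 74.36 (outside (0, 60))
Valid solutions in (0, 60): {8.91, 23.82} minutes.
The first occurrence is t = 8.91 minutes.
The hands form a 41-degree angle at 8.91 minutes past 3:00.

Final answer: 8.91 minutes past 3:00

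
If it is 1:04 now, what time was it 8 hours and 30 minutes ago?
Starting time: 1:04 = 64 total minutes past 12:00
Subtracting: 8 hours and 30 minutes = 510 minutes
64 - 510 = -446 (negative, add 12 hours = 720) = 274 minutes
= 4 hours and 34 minutes past 12:00 = 4:34

Final answer: 4:34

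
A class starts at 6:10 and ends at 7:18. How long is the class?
From 6:10 to 7:18:
(7 x 60 + 18) - (6 x 60 + 10) = 438 - 370 = 68 minutes
= 1 hour and 8 minutes

Final answer: 1 hour and 8 minutes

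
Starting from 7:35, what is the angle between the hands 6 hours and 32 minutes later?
First find the time 6 hours and 32 minutes after 7:35.
Total minutes: 7 x 60 + 35 + 6 x 60 + 32 = 847.
847 mod 720 = 127 minutes = 2:07.
Now compute the angle at 2:07:
Hour hand: 2 x 30 + 7 x 0.5 = 63.5 degrees
Minute hand: 7 x 6 = 42 degrees
Difference: |63.5 - 42| = 21.5 degrees
The angle is 21.5 degrees

Final answer: 21.5 degrees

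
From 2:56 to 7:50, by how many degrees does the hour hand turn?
The hour hand moves 0.5 degrees per minute.
Time elapsed: 7:50 - 2:56 = 294 minutes
Angular displacement: 294 x 0.5 = 147 degrees

Final answer: 147 degrees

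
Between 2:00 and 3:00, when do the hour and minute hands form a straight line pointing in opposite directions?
For hands to be 180 degrees apart: |30H - 5.5t| = 180
With H = 2: t = (30 x 2 + 180)/5.5 = 43.64 or t = (30 x 2 - 180)/5.5 = -21.82
First valid solution (0 < t < 60): t = 43.64 minutes
The hands are opposite at 43.64 minutes past 2:00.

Final answer: 43.64 minutes past 2:00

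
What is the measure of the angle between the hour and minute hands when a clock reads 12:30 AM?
Hour hand position: 0 x 30 + 30 x 0.5 = 15 degrees
Minute hand position: 30 x 6 = 180 degrees
Difference: |15 - 180| = 165 degrees
The angle between the hands is 165 degrees

Final answer: 165 degrees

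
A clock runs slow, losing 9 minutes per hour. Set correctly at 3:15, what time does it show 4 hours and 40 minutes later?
For every 60 true minutes, the faulty clock advances 60 - 9 = 51 minutes.
True elapsed: 4 hours and 40 minutes = 280 minutes.
Faulty clock advances: 280 x 51/60 = 238 minutes (drift: 42 minutes behind).
Shown time: 3:15 + 238 minutes = 7:13.

Final answer: 7:13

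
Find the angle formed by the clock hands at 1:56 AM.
Hour hand position: 1 x 30 + 56 x 0.5 = 58 degrees
Minute hand position: 56 x 6 = 336 degrees
Difference: |58 - 336| = 278 degrees
Since 278 > 180, the smaller angle is 360 - 278 = 82 degrees

Final answer: 82 degrees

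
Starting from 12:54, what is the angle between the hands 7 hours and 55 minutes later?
First find the time 7 hours and 55 minutes after 12:54.
Total minutes: 12 x 60 + 54 + 7 x 60 + 55 = 1249.
1249 mod 720 = 529 minutes = 8:49.
Now compute the angle at 8:49:
Hour hand: 8 x 30 + 49 x 0.5 = 264.5 degrees
Minute hand: 49 x 6 = 294 degrees
Difference: |264.5 - 294| = 29.5 degrees
The angle is 29.5 degrees

Final answer: 29.5 degrees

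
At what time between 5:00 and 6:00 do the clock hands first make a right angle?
At t minutes past 5:00, the hour hand is at 30 x 5 + 0.5t degrees and the minute hand is at 6t degrees.
The smaller angle between them is 90 degrees when |30H - 5.5t| = 90 or |30H - 5.5t| = 270.
With H = 5, solve 30 x 5 - 5.5t = +/- target for each target:
  t = (30 x 5 - 90) / 5.5 = 10.91
  t = (30 x 5 + 90) / 5.5 = 43.64
  t = (30 x 5 - 270) / 5.5 = -21.82 (outside (0, 60))
  t = (30 x 5 + 270) / 5.5 = 76.36 (outside (0, 60))
Valid solutions in (0, 60): {10.91, 43.64} minutes.
First occurrence: t = 10.91 minutes.
The hands are at right angles at 10.91 minutes past 5:00.

Final answer: 10.91 minutes past 5:00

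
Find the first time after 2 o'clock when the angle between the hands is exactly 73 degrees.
At t minutes past 2:00, the hour hand is at 30 x 2 + 0.5t degrees and the minute hand is at 6t degrees.
The smaller angle between them is 73 degrees when |30H - 5.5t| = 73 or |30H - 5.5t| = 287.
With H = 2, solve 30 x 2 - 5.5t = +/- target for each target:
  t = (30 x 2 - 73) / 5.5 = -2.36 (outside (0, 60))
  t = (30 x 2 + 73) / 5.5 = 24.18
  t = (30 x 2 - 287) / 5.5 = -41.27 (outside (0, 60))
  t = (30 x 2 + 287) / 5.5 = 63.09 (outside (0, 60))
Valid solutions in (0, 60): {24.18} minutes.
The first occurrence is t = 24.18 minutes.
The hands form a 73-degree angle at 24.18 minutes past 2:00.

Final answer: 24.18 minutes past 2:00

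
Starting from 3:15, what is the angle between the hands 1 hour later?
First find the time 1 hour after 3:15.
Total minutes: 3 x 60 + 15 + 1 x 60 + 0 = 255.
255 mod 720 = 255 minutes = 4:15.
Now compute the angle at 4:15:
Hour hand: 4 x 30 + 15 x 0.5 = 127.5 degrees
Minute hand: 15 x 6 = 90 degrees
Difference: |127.5 - 90| = 37.5 degrees
The angle is 37.5 degrees

Final answer: 37.5 degrees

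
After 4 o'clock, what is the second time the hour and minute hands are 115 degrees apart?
At t minutes past 4:00, the hour hand is at 30 x 4 + 0.5t degrees and the minute hand is at 6t degrees.
The smaller angle between them is 115 degrees when |30H - 5.5t| = 115 or |30H - 5.5t| = 245.
With H = 4, solve 30 x 4 - 5.5t = +/- target for each target:
  t = (30 x 4 - 115) / 5.5 = 0.91
  t = (30 x 4 + 115) / 5.5 = 42.73
  t = (30 x 4 - 245) / 5.5 = -22.73 (outside (0, 60))
  t = (30 x 4 + 245) / 5.5 = 66.36 (outside (0, 60))
Valid solutions in (0, 60): {0.91, 42.73} minutes.
The second occurrence is t = 42.73 minutes.
The hands form a 115-degree angle at 42.73 minutes past 4:00.

Final answer: 42.73 minutes past 4:00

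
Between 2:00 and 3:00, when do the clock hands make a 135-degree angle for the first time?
At t minutes past 2:00, the hour hand is at 30 x 2 + 0.5t degrees and the minute hand is at 6t degrees.
The smaller angle between them is 135 degrees when |30H - 5.5t| = 135 or |30H - 5.5t| = 225.
With H = 2, solve 30 x 2 - 5.5t = +/- target for each target:
  t = (30 x 2 - 135) / 5.5 = -13.64 (outside (0, 60))
  t = (30 x 2 + 135) / 5.5 = 35.45
  t = (30 x 2 - 225) / 5.5 = -30 (outside (0, 60))
  t = (30 x 2 + 225) / 5.5 = 51.82
Valid solutions in (0, 60): {35.45, 51.82} minutes.
The first occurrence is t = 35.45 minutes.
The hands form a 135-degree angle at 35.45 minutes past 2:00.

Final answer: 35.45 minutes past 2:00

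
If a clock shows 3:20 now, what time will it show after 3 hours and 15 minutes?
Starting time: 3:20
Adding 15 minutes to 20 minutes: 20 + 15 = 35 minutes
Adding 3 hours: 3 + 3 = 6
Final time: 6:35

Final answer: 6:35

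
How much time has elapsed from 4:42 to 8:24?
From 4:42 to 8:24:
(8 x 60 + 24) - (4 x 60 + 42) = 504 - 282 = 222 minutes
= 3 hours and 42 minutes

Final answer: 3 hours and 42 minutes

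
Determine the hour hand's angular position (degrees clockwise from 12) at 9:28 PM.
The hour hand moves 30 degrees per hour and 0.5 degrees per minute.
At 9:28: (9) x 30 + 28 x 0.5 = 270 + 14 = 284 degrees

Final answer: 284 degrees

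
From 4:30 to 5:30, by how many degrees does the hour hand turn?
The hour hand moves 0.5 degrees per minute.
Time elapsed: 5:30 - 4:30 = 60 minutes
Angular displacement: 60 x 0.5 = 30 degrees

Final answer: 30 degrees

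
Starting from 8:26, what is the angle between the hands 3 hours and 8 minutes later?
First find the time 3 hours and 8 minutes after 8:26.
Total minutes: 8 x 60 + 26 + 3 x 60 + 8 = 694.
694 mod 720 = 694 minutes = 11:34.
Now compute the angle at 11:34:
Hour hand: 11 x 30 + 34 x 0.5 = 347 degrees
Minute hand: 34 x 6 = 204 degrees
Difference: |347 - 204| = 143 degrees
The angle is 143 degrees

Final answer: 143 degrees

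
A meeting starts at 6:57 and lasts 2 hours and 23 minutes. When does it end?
Starting time: 6:57
Adding 23 minutes to 57 minutes: 57 + 23 = 80 minutes = 1 hour and 20 minutes
Adding 2 hours: 6 + 2 + 1 (carry) = 9
Final time: 9:20

Final answer: 9:20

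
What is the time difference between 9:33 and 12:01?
From 9:33 to 12:01:
(12 x 60 + 1) - (9 x 60 + 33) = 721 - 573 = 148 minutes
= 2 hours and 28 minutes

Final answer: 2 hours and 28 minutes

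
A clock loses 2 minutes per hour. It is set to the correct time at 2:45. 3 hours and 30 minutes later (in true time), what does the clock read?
For every 60 true minutes, the faulty clock advances 60 - 2 = 58 minutes.
True elapsed: 3 hours and 30 minutes = 210 minutes.
Faulty clock advances: 210 x 58/60 = 203 minutes (drift: 7 minutes behind).
Shown time: 2:45 + 203 minutes = 6:08.

Final answer: 6:08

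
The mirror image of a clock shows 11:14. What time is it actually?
Reflection across the vertical (12-6) axis maps a hand at angle A degrees to (360 - A) degrees, which sends a reading of T minutes past 12:00 to (720 - T) minutes past 12:00.
Mirror reads 11:14 = 674 minutes past 12:00.
Actual time: (720 - 674) mod 720 = 46 minutes = 12:46.

Final answer: 12:46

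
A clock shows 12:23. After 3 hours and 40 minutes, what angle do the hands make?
First find the time 3 hours and 40 minutes after 12:23.
Total minutes: 12 x 60 + 23 + 3 x 60 + 40 = 963.
963 mod 720 = 243 minutes = 4:03.
Now compute the angle at 4:03:
Hour hand: 4 x 30 + 3 x 0.5 = 121.5 degrees
Minute hand: 3 x 6 = 18 degrees
Difference: |121.5 - 18| = 103.5 degrees
The angle is 103.5 degrees

Final answer: 103.5 degrees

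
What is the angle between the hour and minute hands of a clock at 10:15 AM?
Hour hand position: 10 x 30 + 15 x 0.5 = 307.5 degrees
Minute hand position: 15 x 6 = 90 degrees
Difference: |307.5 - 90| = 217.5 degrees
Since 217.5 > 180, the smaller angle is 360 - 217.5 = 142.5 degrees

Final answer: 142.5 degrees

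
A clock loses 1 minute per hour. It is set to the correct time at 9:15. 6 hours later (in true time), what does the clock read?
For every 60 true minutes, the faulty clock advances 60 - 1 = 59 minutes.
True elapsed: 6 hours = 360 minutes.
Faulty clock advances: 360 x 59/60 = 354 minutes (drift: 6 minutes behind).
Shown time: 9:15 + 354 minutes = 3:09.

Final answer: 3:09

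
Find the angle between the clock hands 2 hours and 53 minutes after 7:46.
First find the time 2 hours and 53 minutes after 7:46.
Total minutes: 7 x 60 + 46 + 2 x 60 + 53 = 639.
639 mod 720 = 639 minutes = 10:39.
Now compute the angle at 10:39:
Hour hand: 10 x 30 + 39 x 0.5 = 319.5 degrees
Minute hand: 39 x 6 = 234 degrees
Difference: |319.5 - 234| = 85.5 degrees
The angle is 85.5 degrees

Final answer: 85.5 degrees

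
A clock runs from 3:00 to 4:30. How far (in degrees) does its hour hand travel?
The hour hand moves 0.5 degrees per minute.
Time elapsed: 4:30 - 3:00 = 90 minutes
Angular displacement: 90 x 0.5 = 45 degrees

Final answer: 45 degrees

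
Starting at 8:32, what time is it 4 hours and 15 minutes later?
Starting time: 8:32
Adding 15 minutes to 32 minutes: 32 + 15 = 47 minutes
Adding 4 hours: 8 + 4 = 12
Final time: 12:47

Final answer: 12:47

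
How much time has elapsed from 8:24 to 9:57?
From 8:24 to 9:57:
(9 x 60 + 57) - (8 x 60 + 24) = 597 - 504 = 93 minutes
= 1 hour and 33 minutes

Final answer: 1 hour and 33 minutes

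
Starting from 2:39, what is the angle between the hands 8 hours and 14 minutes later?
First find the time 8 hours and 14 minutes after 2:39.
Total minutes: 2 x 60 + 39 + 8 x 60 + 14 = 653.
653 mod 720 = 653 minutes = 10:53.
Now compute the angle at 10:53:
Hour hand: 10 x 30 + 53 x 0.5 = 326.5 degrees
Minute hand: 53 x 6 = 318 degrees
Difference: |326.5 - 318| = 8.5 degrees
The angle is 8.5 degrees

Final answer: 8.5 degrees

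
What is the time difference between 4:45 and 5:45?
From 4:45 to 5:45:
(5 x 60 + 45) - (4 x 60 + 45) = 345 - 285 = 60 minutes
= 1 hour

Final answer: 1 hour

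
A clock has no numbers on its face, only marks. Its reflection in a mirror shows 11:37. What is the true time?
Reflection across the vertical (12-6) axis maps a hand at angle A degrees to (360 - A) degrees, which sends a reading of T minutes past 12:00 to (720 - T) minutes past 12:00.
Mirror reads 11:37 = 697 minutes past 12:00.
Actual time: (720 - 697) mod 720 = 23 minutes = 12:23.

Final answer: 12:23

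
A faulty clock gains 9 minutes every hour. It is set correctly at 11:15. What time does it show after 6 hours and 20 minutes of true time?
For every 60 true minutes, the faulty clock advances 60 + 9 = 69 minutes.
True elapsed: 6 hours and 20 minutes = 380 minutes.
Faulty clock advances: 380 x 69/60 = 437 minutes (drift: 57 minutes ahead).
Shown time: 11:15 + 437 minutes = 6:32.

Final answer: 6:32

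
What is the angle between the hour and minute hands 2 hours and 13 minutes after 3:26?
First find the time 2 hours and 13 minutes after 3:26.
Total minutes: 3 x 60 + 26 + 2 x 60 + 13 = 339.
339 mod 720 = 339 minutes = 5:39.
Now compute the angle at 5:39:
Hour hand: 5 x 30 + 39 x 0.5 = 169.5 degrees
Minute hand: 39 x 6 = 234 degrees
Difference: |169.5 - 234| = 64.5 degrees
The angle is 64.5 degrees

Final answer: 64.5 degrees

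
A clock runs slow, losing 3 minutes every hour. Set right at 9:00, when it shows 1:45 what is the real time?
For every 60 true minutes, the faulty clock advances 57 minutes, so 1 faulty-clock minute corresponds to 60/57 true minutes.
From 9:00 to 1:45 on the faulty dial is 285 minutes.
True elapsed: 285 x 60/57 = 300 minutes = 5 hours.
True time: 9:00 + 5 hours = 2:00.

Final answer: 2:00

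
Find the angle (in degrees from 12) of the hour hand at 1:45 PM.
The hour hand moves 30 degrees per hour and 0.5 degrees per minute.
At 1:45: (1) x 30 + 45 x 0.5 = 30 + 22.5 = 52.5 degrees

Final answer: 52.5 degrees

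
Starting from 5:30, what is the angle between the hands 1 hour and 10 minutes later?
First find the time 1 hour and 10 minutes after 5:30.
Total minutes: 5 x 60 + 30 + 1 x 60 + 10 = 400.
400 mod 720 = 400 minutes = 6:40.
Now compute the angle at 6:40:
Hour hand: 6 x 30 + 40 x 0.5 = 200 degrees
Minute hand: 40 x 6 = 240 degrees
Difference: |200 - 240| = 40 degrees
The angle is 40 degrees

Final answer: 40 degrees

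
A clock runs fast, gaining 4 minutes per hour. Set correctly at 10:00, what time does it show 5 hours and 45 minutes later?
For every 60 true minutes, the faulty clock advances 60 + 4 = 64 minutes.
True elapsed: 5 hours and 45 minutes = 345 minutes.
Faulty clock advances: 345 x 64/60 = 368 minutes (drift: 23 minutes ahead).
Shown time: 10:00 + 368 minutes = 4:08.

Final answer: 4:08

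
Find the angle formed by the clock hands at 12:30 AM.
Hour hand position: 0 x 30 + 30 x 0.5 = 15 degrees
Minute hand position: 30 x 6 = 180 degrees
Difference: |15 - 180| = 165 degrees
The angle between the hands is 165 degrees

Final answer: 165 degrees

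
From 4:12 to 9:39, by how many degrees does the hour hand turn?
The hour hand moves 0.5 degrees per minute.
Time elapsed: 9:39 - 4:12 = 327 minutes
Angular displacement: 327 x 0.5 = 163.5 degrees

Final answer: 163.5 degrees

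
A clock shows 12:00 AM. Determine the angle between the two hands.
Hour hand position: 0 x 30 + 0 x 0.5 = 0 degrees
Minute hand position: 0 x 6 = 0 degrees
Difference: |0 - 0| = 0 degrees
The angle between the hands is 0 degrees

Final answer: 0 degrees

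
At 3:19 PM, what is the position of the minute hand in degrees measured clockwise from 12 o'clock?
The minute hand moves 6 degrees per minute.
At 3:19: 19 x 6 = 114 degrees

Final answer: 114 degrees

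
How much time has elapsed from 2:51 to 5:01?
From 2:51 to 5:01:
(5 x 60 + 1) - (2 x 60 + 51) = 301 - 171 = 130 minutes
= 2 hours and 10 minutes

Final answer: 2 hours and 10 minutes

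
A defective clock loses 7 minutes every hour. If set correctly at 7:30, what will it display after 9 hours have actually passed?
For every 60 true minutes, the faulty clock advances 60 - 7 = 53 minutes.
True elapsed: 9 hours = 540 minutes.
Faulty clock advances: 540 x 53/60 = 477 minutes (drift: 63 minutes behind).
Shown time: 7:30 + 477 minutes = 3:27.

Final answer: 3:27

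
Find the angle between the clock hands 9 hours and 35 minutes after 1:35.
First find the time 9 hours and 35 minutes after 1:35.
Total minutes: 1 x 60 + 35 + 9 x 60 + 35 = 670.
670 mod 720 = 670 minutes = 11:10.
Now compute the angle at 11:10:
Hour hand: 11 x 30 + 10 x 0.5 = 335 degrees
Minute hand: 10 x 6 = 60 degrees
Difference: |335 - 60| = 275 degrees
Smaller angle: 360 - 275 = 85 degrees

Final answer: 85 degrees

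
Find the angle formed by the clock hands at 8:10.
Hour hand position: 8 x 30 + 10 x 0.5 = 245 degrees
Minute hand position: 10 x 6 = 60 degrees
Difference: |245 - 60| = 185 degrees
Since 185 > 180, the smaller angle is 360 - 185 = 175 degrees

Final answer: 175 degrees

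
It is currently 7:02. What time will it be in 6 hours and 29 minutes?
Starting time: 7:02
Adding 29 minutes to 2 minutes: 2 + 29 = 31 minutes
Adding 6 hours: 7 + 6 = 13 - 12 = 1
Final time: 1:31

Final answer: 1:31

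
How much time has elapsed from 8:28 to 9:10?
From 8:28 to 9:10:
(9 x 60 + 10) - (8 x 60 + 28) = 550 - 508 = 42 minutes
= 42 minutes

Final answer: 42 minutes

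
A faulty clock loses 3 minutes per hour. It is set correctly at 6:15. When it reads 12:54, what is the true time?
For every 60 true minutes, the faulty clock advances 57 minutes, so 1 faulty-clock minute corresponds to 60/57 true minutes.
From 6:15 to 12:54 on the faulty dial is 399 minutes.
True elapsed: 399 x 60/57 = 420 minutes = 7 hours.
True time: 6:15 + 7 hours = 1:15.

Final answer: 1:15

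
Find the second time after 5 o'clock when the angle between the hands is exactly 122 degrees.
At t minutes past 5:00, the hour hand is at 30 x 5 + 0.5t degrees and the minute hand is at 6t degrees.
The smaller angle between them is 122 degrees when |30H - 5.5t| = 122 or |30H - 5.5t| = 238.
With H = 5, solve 30 x 5 - 5.5t = +/- target for each target:
  t = (30 x 5 - 122) / 5.5 = 5.09
  t = (30 x 5 + 122) / 5.5 = 49.45
  t = (30 x 5 - 238) / 5.5 = -16 (outside (0, 60))
  t = (30 x 5 + 238) / 5.5 = 70.55 (outside (0, 60))
Valid solutions in (0, 60): {5.09, 49.45} minutes.
The second occurrence is t = 49.45 minutes.
The hands form a 122-degree angle at 49.45 minutes past 5:00.

Final answer: 49.45 minutes past 5:00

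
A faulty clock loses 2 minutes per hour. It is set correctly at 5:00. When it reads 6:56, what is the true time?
For every 60 true minutes, the faulty clock advances 58 minutes, so 1 faulty-clock minute corresponds to 60/58 true minutes.
From 5:00 to 6:56 on the faulty dial is 116 minutes.
True elapsed: 116 x 60/58 = 120 minutes = 2 hours.
True time: 5:00 + 2 hours = 7:00.

Final answer: 7:00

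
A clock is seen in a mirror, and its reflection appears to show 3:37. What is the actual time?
Reflection across the vertical (12-6) axis maps a hand at angle A degrees to (360 - A) degrees, which sends a reading of T minutes past 12:00 to (720 - T) minutes past 12:00.
Mirror reads 3:37 = 217 minutes past 12:00.
Actual time: (720 - 217) mod 720 = 503 minutes = 8:23.

Final answer: 8:23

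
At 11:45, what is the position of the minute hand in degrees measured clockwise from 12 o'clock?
The minute hand moves 6 degrees per minute.
At 11:45: 45 x 6 = 270 degrees

Final answer: 270 degrees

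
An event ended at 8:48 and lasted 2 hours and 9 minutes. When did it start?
Starting time: 8:48 = 528 total minutes past 12:00
Subtracting: 2 hours and 9 minutes = 129 minutes
528 - 129 = 399 minutes
= 6 hours and 39 minutes past 12:00 = 6:39

Final answer: 6:39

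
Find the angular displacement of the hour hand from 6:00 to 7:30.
The hour hand moves 0.5 degrees per minute.
Time elapsed: 7:30 - 6:00 = 90 minutes
Angular displacement: 90 x 0.5 = 45 degrees

Final answer: 45 degrees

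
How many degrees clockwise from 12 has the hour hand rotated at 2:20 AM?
The hour hand moves 30 degrees per hour and 0.5 degrees per minute.
At 2:20: (2) x 30 + 20 x 0.5 = 60 + 10 = 70 degrees

Final answer: 70 degrees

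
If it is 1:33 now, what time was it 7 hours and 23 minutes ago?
Starting time: 1:33 = 93 total minutes past 12:00
Subtracting: 7 hours and 23 minutes = 443 minutes
93 - 443 = -350 (negative, add 12 hours = 720) = 370 minutes
= 6 hours and 10 minutes past 12:00 = 6:10

Final answer: 6:10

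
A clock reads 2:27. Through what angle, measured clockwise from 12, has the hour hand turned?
The hour hand moves 30 degrees per hour and 0.5 degrees per minute.
At 2:27: (2) x 30 + 27 x 0.5 = 60 + 13.5 = 73.5 degrees

Final answer: 73.5 degrees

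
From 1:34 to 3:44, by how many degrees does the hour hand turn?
The hour hand moves 0.5 degrees per minute.
Time elapsed: 3:44 - 1:34 = 130 minutes
Angular displacement: 130 x 0.5 = 65 degrees

Final answer: 65 degrees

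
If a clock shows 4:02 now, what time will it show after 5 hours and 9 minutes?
Starting time: 4:02
Adding 9 minutes to 2 minutes: 2 + 9 = 11 minutes
Adding 5 hours: 4 + 5 = 9
Final time: 9:11

Final answer: 9:11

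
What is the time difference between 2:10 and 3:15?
From 2:10 to 3:15:
(3 x 60 + 15) - (2 x 60 + 10) = 195 - 130 = 65 minutes
= 1 hour and 5 minutes

Final answer: 1 hour and 5 minutes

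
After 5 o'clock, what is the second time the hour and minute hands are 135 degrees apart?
At t minutes past 5:00, the hour hand is at 30 x 5 + 0.5t degrees and the minute hand is at 6t degrees.
The smaller angle between them is 135 degrees when |30H - 5.5t| = 135 or |30H - 5.5t| = 225.
With H = 5, solve 30 x 5 - 5.5t = +/- target for each target:
  t = (30 x 5 - 135) / 5.5 = 2.73
  t = (30 x 5 + 135) / 5.5 = 51.82
  t = (30 x 5 - 225) / 5.5 = -13.64 (outside (0, 60))
  t = (30 x 5 + 225) / 5.5 = 68.18 (outside (0, 60))
Valid solutions in (0, 60): {2.73, 51.82} minutes.
The second occurrence is t = 51.82 minutes.
The hands form a 135-degree angle at 51.82 minutes past 5:00.

Final answer: 51.82 minutes past 5:00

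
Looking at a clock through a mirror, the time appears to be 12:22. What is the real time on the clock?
Reflection across the vertical (12-6) axis maps a hand at angle A degrees to (360 - A) degrees, which sends a reading of T minutes past 12:00 to (720 - T) minutes past 12:00.
Mirror reads 12:22 = 22 minutes past 12:00.
Actual time: (720 - 22) mod 720 = 698 minutes = 11:38.

Final answer: 11:38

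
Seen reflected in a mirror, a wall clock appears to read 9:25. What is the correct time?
Reflection across the vertical (12-6) axis maps a hand at angle A degrees to (360 - A) degrees, which sends a reading of T minutes past 12:00 to (720 - T) minutes past 12:00.
Mirror reads 9:25 = 565 minutes past 12:00.
Actual time: (720 - 565) mod 720 = 155 minutes = 2:35.

Final answer: 2:35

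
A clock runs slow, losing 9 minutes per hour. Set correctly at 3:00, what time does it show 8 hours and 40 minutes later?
For every 60 true minutes, the faulty clock advances 60 - 9 = 51 minutes.
True elapsed: 8 hours and 40 minutes = 520 minutes.
Faulty clock advances: 520 x 51/60 = 442 minutes (drift: 78 minutes behind).
Shown time: 3:00 + 442 minutes = 10:22.

Final answer: 10:22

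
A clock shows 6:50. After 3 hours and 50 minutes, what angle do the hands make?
First find the time 3 hours and 50 minutes after 6:50.
Total minutes: 6 x 60 + 50 + 3 x 60 + 50 = 640.
640 mod 720 = 640 minutes = 10:40.
Now compute the angle at 10:40:
Hour hand: 10 x 30 + 40 x 0.5 = 320 degrees
Minute hand: 40 x 6 = 240 degrees
Difference: |320 - 240| = 80 degrees
The angle is 80 degrees

Final answer: 80 degrees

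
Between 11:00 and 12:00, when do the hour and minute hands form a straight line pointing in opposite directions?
For hands to be 180 degrees apart: |30H - 5.5t| = 180
With H = 11: t = (30 x 11 + 180)/5.5 = 92.73 or t = (30 x 11 - 180)/5.5 = 27.27
First valid solution (0 < t < 60): t = 27.27 minutes
The hands are opposite at 27.27 minutes past 11:00.

Final answer: 27.27 minutes past 11:00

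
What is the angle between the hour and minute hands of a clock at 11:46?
Hour hand position: 11 x 30 + 46 x 0.5 = 353 degrees
Minute hand position: 46 x 6 = 276 degrees
Difference: |353 - 276| = 77 degrees
The angle between the hands is 77 degrees

Final answer: 77 degrees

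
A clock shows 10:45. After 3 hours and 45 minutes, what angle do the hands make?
First find the time 3 hours and 45 minutes after 10:45.
Total minutes: 10 x 60 + 45 + 3 x 60 + 45 = 870.
870 mod 720 = 150 minutes = 2:30.
Now compute the angle at 2:30:
Hour hand: 2 x 30 + 30 x 0.5 = 75 degrees
Minute hand: 30 x 6 = 180 degrees
Difference: |75 - 180| = 105 degrees
The angle is 105 degrees

Final answer: 105 degrees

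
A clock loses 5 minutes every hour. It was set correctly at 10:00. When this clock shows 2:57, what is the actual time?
For every 60 true minutes, the faulty clock advances 55 minutes, so 1 faulty-clock minute corresponds to 60/55 true minutes.
From 10:00 to 2:57 on the faulty dial is 297 minutes.
True elapsed: 297 x 60/55 = 324 minutes = 5 hours and 24 minutes.
True time: 10:00 + 5 hours and 24 minutes = 3:24.

Final answer: 3:24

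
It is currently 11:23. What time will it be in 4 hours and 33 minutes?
Starting time: 11:23
Adding 33 minutes to 23 minutes: 23 + 33 = 56 minutes
Adding 4 hours: 11 + 4 = 15 - 12 = 3
Final time: 3:56

Final answer: 3:56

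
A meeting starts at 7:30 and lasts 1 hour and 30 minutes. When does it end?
Starting time: 7:30
Adding 30 minutes to 30 minutes: 30 + 30 = 60 minutes = 1 hour
Adding 1 hour: 7 + 1 + 1 (carry) = 9
Final time: 9:00

Final answer: 9:00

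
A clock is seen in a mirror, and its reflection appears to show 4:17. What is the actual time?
Reflection across the vertical (12-6) axis maps a hand at angle A degrees to (360 - A) degrees, which sends a reading of T minutes past 12:00 to (720 - T) minutes past 12:00.
Mirror reads 4:17 = 257 minutes past 12:00.
Actual time: (720 - 257) mod 720 = 463 minutes = 7:43.

Final answer: 7:43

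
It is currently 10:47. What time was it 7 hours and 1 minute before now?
Starting time: 10:47 = 647 total minutes past 12:00
Subtracting: 7 hours and 1 minute = 421 minutes
647 - 421 = 226 minutes
= 3 hours and 46 minutes past 12:00 = 3:46

Final answer: 3:46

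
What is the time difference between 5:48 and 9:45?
From 5:48 to 9:45:
(9 x 60 + 45) - (5 x 60 + 48) = 585 - 348 = 237 minutes
= 3 hours and 57 minutes

Final answer: 3 hours and 57 minutes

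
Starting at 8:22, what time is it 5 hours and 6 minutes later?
Starting time: 8:22
Adding 6 minutes to 22 minutes: 22 + 6 = 28 minutes
Adding 5 hours: 8 + 5 = 13 - 12 = 1
Final time: 1:28

Final answer: 1:28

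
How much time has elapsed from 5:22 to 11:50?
From 5:22 to 11:50:
(11 x 60 + 50) - (5 x 60 + 22) = 710 - 322 = 388 minutes
= 6 hours and 28 minutes

Final answer: 6 hours and 28 minutes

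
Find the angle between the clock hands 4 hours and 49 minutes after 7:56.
First find the time 4 hours and 49 minutes after 7:56.
Total minutes: 7 x 60 + 56 + 4 x 60 + 49 = 765.
765 mod 720 = 45 minutes = 12:45.
Now compute the angle at 12:45:
Hour hand: 0 x 30 + 45 x 0.5 = 22.5 degrees
Minute hand: 45 x 6 = 270 degrees
Difference: |22.5 - 270| = 247.5 degrees
Smaller angle: 360 - 247.5 = 112.5 degrees

Final answer: 112.5 degrees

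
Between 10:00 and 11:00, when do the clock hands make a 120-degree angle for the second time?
At t minutes past 10:00, the hour hand is at 30 x 10 + 0.5t degrees and the minute hand is at 6t degrees.
The smaller angle between them is 120 degrees when |30H - 5.5t| = 120 or |30H - 5.5t| = 240.
With H = 10, solve 30 x 10 - 5.5t = +/- target for each target:
  t = (30 x 10 - 120) / 5.5 = 32.73
  t = (30 x 10 + 120) / 5.5 = 76.36 (outside (0, 60))
  t = (30 x 10 - 240) / 5.5 = 10.91
  t = (30 x 10 + 240) / 5.5 = 98.18 (outside (0, 60))
Valid solutions in (0, 60): {10.91, 32.73} minutes.
The second occurrence is t = 32.73 minutes.
The hands form a 120-degree angle at 32.73 minutes past 10:00.

Final answer: 32.73 minutes past 10:00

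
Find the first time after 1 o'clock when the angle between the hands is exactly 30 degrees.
At t minutes past 1:00, the hour hand is at 30 x 1 + 0.5t degrees and the minute hand is at 6t degrees.
The smaller angle between them is 30 degrees when |30H - 5.5t| = 30 or |30H - 5.5t| = 330.
With H = 1, solve 30 x 1 - 5.5t = +/- target for each target:
  t = (30 x 1 - 30) / 5.5 = 0 (outside (0, 60))
  t = (30 x 1 + 30) / 5.5 = 10.91
  t = (30 x 1 - 330) / 5.5 = -54.55 (outside (0, 60))
  t = (30 x 1 + 330) / 5.5 = 65.45 (outside (0, 60))
Valid solutions in (0, 60): {10.91} minutes.
The first occurrence is t = 10.91 minutes.
The hands form a 30-degree angle at 10.91 minutes past 1:00.

Final answer: 10.91 minutes past 1:00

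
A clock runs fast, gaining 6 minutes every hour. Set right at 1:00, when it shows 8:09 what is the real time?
For every 60 true minutes, the faulty clock advances 66 minutes, so 1 faulty-clock minute corresponds to 60/66 true minutes.
From 1:00 to 8:09 on the faulty dial is 429 minutes.
True elapsed: 429 x 60/66 = 390 minutes = 6 hours and 30 minutes.
True time: 1:00 + 6 hours and 30 minutes = 7:30.

Final answer: 7:30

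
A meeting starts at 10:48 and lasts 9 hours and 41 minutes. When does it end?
Starting time: 10:48
Adding 41 minutes to 48 minutes: 48 + 41 = 89 minutes = 1 hour and 29 minutes
Adding 9 hours: 10 + 9 + 1 (carry) = 20 - 12 = 8
Final time: 8:29

Final answer: 8:29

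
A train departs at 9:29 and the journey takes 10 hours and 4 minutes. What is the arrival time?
Starting time: 9:29
Adding 4 minutes to 29 minutes: 29 + 4 = 33 minutes
Adding 10 hours: 9 + 10 = 19 - 12 = 7
Final time: 7:33

Final answer: 7:33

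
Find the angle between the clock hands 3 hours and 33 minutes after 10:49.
First find the time 3 hours and 33 minutes after 10:49.
Total minutes: 10 x 60 + 49 + 3 x 60 + 33 = 862.
862 mod 720 = 142 minutes = 2:22.
Now compute the angle at 2:22:
Hour hand: 2 x 30 + 22 x 0.5 = 71 degrees
Minute hand: 22 x 6 = 132 degrees
Difference: |71 - 132| = 61 degrees
The angle is 61 degrees

Final answer: 61 degrees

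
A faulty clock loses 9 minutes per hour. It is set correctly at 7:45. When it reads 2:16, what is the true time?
For every 60 true minutes, the faulty clock advances 51 minutes, so 1 faulty-clock minute corresponds to 60/51 true minutes.
From 7:45 to 2:16 on the faulty dial is 391 minutes.
True elapsed: 391 x 60/51 = 460 minutes = 7 hours and 40 minutes.
True time: 7:45 + 7 hours and 40 minutes = 3:25.

Final answer: 3:25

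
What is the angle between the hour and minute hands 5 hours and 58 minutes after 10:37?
First find the time 5 hours and 58 minutes after 10:37.
Total minutes: 10 x 60 + 37 + 5 x 60 + 58 = 995.
995 mod 720 = 275 minutes = 4:35.
Now compute the angle at 4:35:
Hour hand: 4 x 30 + 35 x 0.5 = 137.5 degrees
Minute hand: 35 x 6 = 210 degrees
Difference: |137.5 - 210| = 72.5 degrees
The angle is 72.5 degrees

Final answer: 72.5 degrees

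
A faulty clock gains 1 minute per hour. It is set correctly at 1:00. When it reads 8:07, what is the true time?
For every 60 true minutes, the faulty clock advances 61 minutes, so 1 faulty-clock minute corresponds to 60/61 true minutes.
From 1:00 to 8:07 on the faulty dial is 427 minutes.
True elapsed: 427 x 60/61 = 420 minutes = 7 hours.
True time: 1:00 + 7 hours = 8:00.

Final answer: 8:00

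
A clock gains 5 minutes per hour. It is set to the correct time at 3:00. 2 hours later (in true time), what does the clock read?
For every 60 true minutes, the faulty clock advances 60 + 5 = 65 minutes.
True elapsed: 2 hours = 120 minutes.
Faulty clock advances: 120 x 65/60 = 130 minutes (drift: 10 minutes ahead).
Shown time: 3:00 + 130 minutes = 5:10.

Final answer: 5:10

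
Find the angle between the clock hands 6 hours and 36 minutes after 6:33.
First find the time 6 hours and 36 minutes after 6:33.
Total minutes: 6 x 60 + 33 + 6 x 60 + 36 = 789.
789 mod 720 = 69 minutes = 1:09.
Now compute the angle at 1:09:
Hour hand: 1 x 30 + 9 x 0.5 = 34.5 degrees
Minute hand: 9 x 6 = 54 degrees
Difference: |34.5 - 54| = 19.5 degrees
The angle is 19.5 degrees

Final answer: 19.5 degrees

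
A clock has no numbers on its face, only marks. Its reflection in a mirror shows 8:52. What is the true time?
Reflection across the vertical (12-6) axis maps a hand at angle A degrees to (360 - A) degrees, which sends a reading of T minutes past 12:00 to (720 - T) minutes past 12:00.
Mirror reads 8:52 = 532 minutes past 12:00.
Actual time: (720 - 532) mod 720 = 188 minutes = 3:08.

Final answer: 3:08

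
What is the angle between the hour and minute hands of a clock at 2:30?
Hour hand position: 2 x 30 + 30 x 0.5 = 75 degrees
Minute hand position: 30 x 6 = 180 degrees
Difference: |75 - 180| = 105 degrees
The angle between the hands is 105 degrees

Final answer: 105 degrees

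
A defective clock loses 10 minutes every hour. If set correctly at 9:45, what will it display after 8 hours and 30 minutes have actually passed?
For every 60 true minutes, the faulty clock advances 60 - 10 = 50 minutes.
True elapsed: 8 hours and 30 minutes = 510 minutes.
Faulty clock advances: 510 x 50/60 = 425 minutes (drift: 85 minutes behind).
Shown time: 9:45 + 425 minutes = 4:50.

Final answer: 4:50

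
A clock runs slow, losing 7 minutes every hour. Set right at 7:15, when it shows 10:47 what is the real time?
For every 60 true minutes, the faulty clock advances 53 minutes, so 1 faulty-clock minute corresponds to 60/53 true minutes.
From 7:15 to 10:47 on the faulty dial is 212 minutes.
True elapsed: 212 x 60/53 = 240 minutes = 4 hours.
True time: 7:15 + 4 hours = 11:15.

Final answer: 11:15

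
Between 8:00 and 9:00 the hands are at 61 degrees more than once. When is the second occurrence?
At t minutes past 8:00, the hour hand is at 30 x 8 + 0.5t degrees and the minute hand is at 6t degrees.
The smaller angle between them is 61 degrees when |30H - 5.5t| = 61 or |30H - 5.5t| = 299.
With H = 8, solve 30 x 8 - 5.5t = +/- target for each target:
  t = (30 x 8 - 61) / 5.5 = 32.55
  t = (30 x 8 + 61) / 5.5 = 54.73
  t = (30 x 8 - 299) / 5.5 = -10.73 (outside (0, 60))
  t = (30 x 8 + 299) / 5.5 = 98 (outside (0, 60))
Valid solutions in (0, 60): {32.55, 54.73} minutes.
The second occurrence is t = 54.73 minutes.
The hands form a 61-degree angle at 54.73 minutes past 8:00.

Final answer: 54.73 minutes past 8:00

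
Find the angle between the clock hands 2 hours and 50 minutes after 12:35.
First find the time 2 hours and 50 minutes after 12:35.
Total minutes: 12 x 60 + 35 + 2 x 60 + 50 = 925.
925 mod 720 = 205 minutes = 3:25.
Now compute the angle at 3:25:
Hour hand: 3 x 30 + 25 x 0.5 = 102.5 degrees
Minute hand: 25 x 6 = 150 degrees
Difference: |102.5 - 150| = 47.5 degrees
The angle is 47.5 degrees

Final answer: 47.5 degrees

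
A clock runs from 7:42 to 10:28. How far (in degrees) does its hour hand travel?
The hour hand moves 0.5 degrees per minute.
Time elapsed: 10:28 - 7:42 = 166 minutes
Angular displacement: 166 x 0.5 = 83 degrees

Final answer: 83 degrees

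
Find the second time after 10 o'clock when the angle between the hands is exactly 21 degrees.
At t minutes past 10:00, the hour hand is at 30 x 10 + 0.5t degrees and the minute hand is at 6t degrees.
The smaller angle between them is 21 degrees when |30H - 5.5t| = 21 or |30H - 5.5t| = 339.
With H = 10, solve 30 x 10 - 5.5t = +/- target for each target:
  t = (30 x 10 - 21) / 5.5 = 50.73
  t = (30 x 10 + 21) / 5.5 = 58.36
  t = (30 x 10 - 339) / 5.5 = -7.09 (outside (0, 60))
  t = (30 x 10 + 339) / 5.5 = 116.18 (outside (0, 60))
Valid solutions in (0, 60): {50.73, 58.36} minutes.
The second occurrence is t = 58.36 minutes.
The hands form a 21-degree angle at 58.36 minutes past 10:00.

Final answer: 58.36 minutes past 10:00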